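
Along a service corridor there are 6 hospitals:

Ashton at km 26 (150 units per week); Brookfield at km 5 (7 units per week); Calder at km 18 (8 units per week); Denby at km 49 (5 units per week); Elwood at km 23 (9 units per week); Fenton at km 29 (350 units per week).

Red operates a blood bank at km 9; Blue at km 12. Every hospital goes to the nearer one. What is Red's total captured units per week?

7

The indifferent point is the midpoint (9+12)/2 = 10.5; hospitals left of it (closer to Red at 9) go to Red, those right go to Blue.
  Brookfield at 5 (w=7) → Red
  Calder at 18 (w=8) → Blue
  Elwood at 23 (w=9) → Blue
  Ashton at 26 (w=150) → Blue
  Fenton at 29 (w=350) → Blue
  Denby at 49 (w=5) → Blue
Red captures 7; Blue captures 522.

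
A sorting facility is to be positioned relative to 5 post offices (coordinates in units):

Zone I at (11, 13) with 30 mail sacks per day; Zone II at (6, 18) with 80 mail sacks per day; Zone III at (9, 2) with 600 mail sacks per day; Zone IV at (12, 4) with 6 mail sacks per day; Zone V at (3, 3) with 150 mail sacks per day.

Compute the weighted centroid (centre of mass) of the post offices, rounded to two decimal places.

The minimiser of Σwᵢ‖p−pᵢ‖² is the weighted centroid p* = (Σwᵢpᵢ)/(Σwᵢ).
Σwᵢ = 866.
Σwᵢxᵢ = 30·11 + 80·6 + 600·9 + 6·12 + 150·3 = 6732.
Σwᵢyᵢ = 30·13 + 80·18 + 600·2 + 6·4 + 150·3 = 3504.
x* = 6732/866 = 7.77, y* = 3504/866 = 4.05.

(7.77, 4.05)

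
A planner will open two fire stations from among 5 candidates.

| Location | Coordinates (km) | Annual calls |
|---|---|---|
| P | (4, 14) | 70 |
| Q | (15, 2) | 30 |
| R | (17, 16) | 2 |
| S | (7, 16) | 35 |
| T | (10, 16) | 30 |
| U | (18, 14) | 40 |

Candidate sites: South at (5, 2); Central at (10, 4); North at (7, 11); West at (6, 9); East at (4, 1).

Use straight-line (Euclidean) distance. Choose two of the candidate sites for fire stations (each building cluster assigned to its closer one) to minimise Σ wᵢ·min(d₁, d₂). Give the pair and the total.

{Central, North}, total 1286.9

Evaluate every pair (each demand assigned to the nearer of the two):
  {Central, North}: total = 1286.9
  {South, North}: total = 1425.3
  {North, East}: total = 1456.7
  {North, West}: total = 1467.4
  {Central, West}: total = 1566.2
  {South, West}: total = 1712.4
  {West, East}: total = 1743.8
  {South, Central}: total = 2310.8
  {Central, East}: total = 2310.8
  {South, East}: total = 2828.4
Best pair: {Central, North} with total 1286.9.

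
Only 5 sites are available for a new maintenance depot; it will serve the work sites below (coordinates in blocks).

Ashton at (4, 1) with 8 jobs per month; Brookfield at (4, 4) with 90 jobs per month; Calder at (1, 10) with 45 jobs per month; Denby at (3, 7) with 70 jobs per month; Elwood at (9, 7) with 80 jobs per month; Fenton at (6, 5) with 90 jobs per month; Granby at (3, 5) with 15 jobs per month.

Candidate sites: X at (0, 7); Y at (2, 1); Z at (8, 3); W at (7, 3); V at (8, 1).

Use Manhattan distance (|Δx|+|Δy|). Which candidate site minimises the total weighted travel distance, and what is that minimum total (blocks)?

W, total 2385 blocks

Total weighted distance at each candidate:
  X (0, 7): total = 2615
  Y (2, 1): total = 3241
  Z (8, 3): total = 2623
  W (7, 3): total = 2385
  V (8, 1): total = 3387
Minimum is at W with total 2385 blocks.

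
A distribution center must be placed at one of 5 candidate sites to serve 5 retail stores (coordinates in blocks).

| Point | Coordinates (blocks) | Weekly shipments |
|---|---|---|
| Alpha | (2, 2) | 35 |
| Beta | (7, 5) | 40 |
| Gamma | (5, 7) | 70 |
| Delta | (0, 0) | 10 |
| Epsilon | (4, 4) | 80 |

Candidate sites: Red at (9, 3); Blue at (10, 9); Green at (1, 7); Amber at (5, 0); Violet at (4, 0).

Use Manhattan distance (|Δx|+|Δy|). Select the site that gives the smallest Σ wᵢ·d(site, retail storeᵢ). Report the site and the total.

Total weighted distance at each candidate:
  Red (9, 3): total = 1600
  Blue (10, 9): total = 2365
  Green (1, 7): total = 1370
  Amber (5, 0): total = 1395
  Violet (4, 0): total = 1380
Minimum is at Green with total 1370 blocks.

Green, total 1370 blocks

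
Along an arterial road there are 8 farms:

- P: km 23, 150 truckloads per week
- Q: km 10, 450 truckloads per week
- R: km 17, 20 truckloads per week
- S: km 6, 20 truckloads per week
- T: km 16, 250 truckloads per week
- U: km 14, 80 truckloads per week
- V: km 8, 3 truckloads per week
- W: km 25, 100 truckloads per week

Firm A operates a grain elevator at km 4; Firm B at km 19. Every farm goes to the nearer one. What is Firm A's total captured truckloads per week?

The indifferent point is the midpoint (4+19)/2 = 11.5; farms left of it (closer to Firm A at 4) go to Firm A, those right go to Firm B.
  S at 6 (w=20) → Firm A
  V at 8 (w=3) → Firm A
  Q at 10 (w=450) → Firm A
  U at 14 (w=80) → Firm B
  T at 16 (w=250) → Firm B
  R at 17 (w=20) → Firm B
  P at 23 (w=150) → Firm B
  W at 25 (w=100) → Firm B
Firm A captures 473; Firm B captures 600.

473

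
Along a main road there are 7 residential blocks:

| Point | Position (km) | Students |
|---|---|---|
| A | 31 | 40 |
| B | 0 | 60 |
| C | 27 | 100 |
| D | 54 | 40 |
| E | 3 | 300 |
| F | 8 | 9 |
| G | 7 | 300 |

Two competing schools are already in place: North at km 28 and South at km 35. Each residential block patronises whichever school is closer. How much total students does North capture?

The indifferent point is the midpoint (28+35)/2 = 31.5; residential blocks left of it (closer to North at 28) go to North, those right go to South.
  B at 0 (w=60) → North
  E at 3 (w=300) → North
  G at 7 (w=300) → North
  F at 8 (w=9) → North
  C at 27 (w=100) → North
  A at 31 (w=40) → North
  D at 54 (w=40) → South
North captures 809; South captures 40.

809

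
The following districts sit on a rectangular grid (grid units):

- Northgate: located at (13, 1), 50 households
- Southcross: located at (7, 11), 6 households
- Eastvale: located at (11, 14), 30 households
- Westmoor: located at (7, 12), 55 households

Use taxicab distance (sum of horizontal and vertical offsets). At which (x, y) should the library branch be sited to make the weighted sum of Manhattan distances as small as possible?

(11, 12)

Manhattan distance separates: Σwᵢ(|x−xᵢ|+|y−yᵢ|) = Σwᵢ|x−xᵢ| + Σwᵢ|y−yᵢ|, so x and y are optimised independently as 1-D weighted medians.
Total weight W = 141; half = 70.5.
x-coordinate, sorted with cumulative weight:
  x=7 (Southcross, w=6) cum 6
  x=7 (Westmoor, w=55) cum 61
  x=11 (Eastvale, w=30) cum 91  ← median
  x=13 (Northgate, w=50) cum 141
⇒ x* = 11
y-coordinate, sorted with cumulative weight:
  y=1 (Northgate, w=50) cum 50
  y=11 (Southcross, w=6) cum 56
  y=12 (Westmoor, w=55) cum 111  ← median
  y=14 (Eastvale, w=30) cum 141
⇒ y* = 12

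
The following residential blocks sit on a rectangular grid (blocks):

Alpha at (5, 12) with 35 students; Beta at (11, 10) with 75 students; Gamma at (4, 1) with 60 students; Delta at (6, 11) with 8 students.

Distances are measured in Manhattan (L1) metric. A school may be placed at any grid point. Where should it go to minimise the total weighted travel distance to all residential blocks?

(5, 10)

Manhattan distance separates: Σwᵢ(|x−xᵢ|+|y−yᵢ|) = Σwᵢ|x−xᵢ| + Σwᵢ|y−yᵢ|, so x and y are optimised independently as 1-D weighted medians.
Total weight W = 178; half = 89.
x-coordinate, sorted with cumulative weight:
  x=4 (Gamma, w=60) cum 60
  x=5 (Alpha, w=35) cum 95  ← median
  x=6 (Delta, w=8) cum 103
  x=11 (Beta, w=75) cum 178
⇒ x* = 5
y-coordinate, sorted with cumulative weight:
  y=1 (Gamma, w=60) cum 60
  y=10 (Beta, w=75) cum 135  ← median
  y=11 (Delta, w=8) cum 143
  y=12 (Alpha, w=35) cum 178
⇒ y* = 10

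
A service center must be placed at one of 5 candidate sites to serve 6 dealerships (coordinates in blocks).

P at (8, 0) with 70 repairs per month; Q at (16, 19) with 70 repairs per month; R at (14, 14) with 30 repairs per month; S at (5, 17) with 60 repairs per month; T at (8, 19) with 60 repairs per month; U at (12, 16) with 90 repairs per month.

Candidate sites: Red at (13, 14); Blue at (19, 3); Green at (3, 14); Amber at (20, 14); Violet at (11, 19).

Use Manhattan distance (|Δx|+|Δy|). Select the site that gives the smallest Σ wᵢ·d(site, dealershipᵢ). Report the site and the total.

Total weighted distance at each candidate:
  Red (13, 14): total = 3450
  Blue (19, 3): total = 7890
  Green (3, 14): total = 4810
  Amber (20, 14): total = 5630
  Violet (11, 19): total = 3150
Minimum is at Violet with total 3150 blocks.

Violet, total 3150 blocks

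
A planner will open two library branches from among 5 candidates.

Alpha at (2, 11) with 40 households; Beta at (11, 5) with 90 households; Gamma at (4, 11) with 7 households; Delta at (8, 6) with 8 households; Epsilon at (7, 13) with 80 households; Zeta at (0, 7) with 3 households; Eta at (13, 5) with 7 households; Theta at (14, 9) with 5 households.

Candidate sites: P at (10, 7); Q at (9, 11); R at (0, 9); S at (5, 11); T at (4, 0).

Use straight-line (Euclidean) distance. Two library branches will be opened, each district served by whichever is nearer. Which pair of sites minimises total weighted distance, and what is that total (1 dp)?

Evaluate every pair (each demand assigned to the nearer of the two):
  {P, S}: total = 639.2
  {P, Q}: total = 837.6
  {P, R}: total = 953.8
  {Q, S}: total = 1059.9
  {Q, R}: total = 1064.1
  {P, T}: total = 1235.8
  {Q, T}: total = 1252.9
  {R, S}: total = 1278.8
  {S, T}: total = 1298.9
  {R, T}: total = 1766.7
Best pair: {P, S} with total 639.2.

{P, S}, total 639.2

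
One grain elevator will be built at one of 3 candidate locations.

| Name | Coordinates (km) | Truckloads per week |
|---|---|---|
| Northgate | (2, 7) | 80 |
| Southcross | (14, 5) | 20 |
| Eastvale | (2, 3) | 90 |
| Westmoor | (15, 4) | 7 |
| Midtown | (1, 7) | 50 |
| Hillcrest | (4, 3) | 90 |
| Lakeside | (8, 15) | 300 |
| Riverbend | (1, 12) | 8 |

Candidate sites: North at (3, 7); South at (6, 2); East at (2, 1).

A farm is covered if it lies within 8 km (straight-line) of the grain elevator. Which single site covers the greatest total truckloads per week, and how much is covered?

Coverage radius r = 8 km; a point is covered iff (Δx)²+(Δy)² ≤ 8² = 64.
  North (3, 7): covers {Northgate, Eastvale, Midtown, Hillcrest, Riverbend} → 318
  South (6, 2): covers {Northgate, Eastvale, Midtown, Hillcrest} → 310
  East (2, 1): covers {Northgate, Eastvale, Midtown, Hillcrest} → 310
Maximum coverage at North: 318 truckloads per week.

North, covering 318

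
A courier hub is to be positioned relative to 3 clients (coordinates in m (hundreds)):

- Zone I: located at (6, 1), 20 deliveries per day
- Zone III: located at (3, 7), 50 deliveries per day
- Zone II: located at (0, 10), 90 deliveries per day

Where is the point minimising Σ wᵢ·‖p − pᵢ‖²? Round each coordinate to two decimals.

The minimiser of Σwᵢ‖p−pᵢ‖² is the weighted centroid p* = (Σwᵢpᵢ)/(Σwᵢ).
Σwᵢ = 160.
Σwᵢxᵢ = 20·6 + 50·3 + 90·0 = 270.
Σwᵢyᵢ = 20·1 + 50·7 + 90·10 = 1270.
x* = 270/160 = 1.69, y* = 1270/160 = 7.94.

(1.69, 7.94)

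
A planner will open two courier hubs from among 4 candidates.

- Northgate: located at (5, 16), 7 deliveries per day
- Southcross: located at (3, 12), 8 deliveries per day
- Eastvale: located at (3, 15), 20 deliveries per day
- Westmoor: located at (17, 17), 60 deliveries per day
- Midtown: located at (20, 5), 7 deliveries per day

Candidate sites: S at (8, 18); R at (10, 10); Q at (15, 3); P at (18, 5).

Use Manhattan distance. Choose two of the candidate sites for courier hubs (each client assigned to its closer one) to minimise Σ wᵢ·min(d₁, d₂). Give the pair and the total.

Evaluate every pair (each demand assigned to the nearer of the two):
  {S, P}: total = 897
  {S, Q}: total = 932
  {S, R}: total = 972
  {R, P}: total = 1183
  {R, Q}: total = 1278
  {Q, P}: total = 1603
Best pair: {S, P} with total 897.

{S, P}, total 897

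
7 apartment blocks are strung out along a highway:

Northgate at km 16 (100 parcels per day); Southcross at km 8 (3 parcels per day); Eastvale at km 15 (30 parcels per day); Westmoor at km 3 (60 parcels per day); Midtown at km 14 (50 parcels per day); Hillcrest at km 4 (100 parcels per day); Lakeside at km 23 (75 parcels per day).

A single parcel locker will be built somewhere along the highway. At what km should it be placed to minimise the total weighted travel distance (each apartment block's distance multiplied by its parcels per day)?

x = 14

For a sum of weighted absolute distances on a line, the optimum is the weighted median (not the mean). Total weight W = 418; half-weight = 209.
Sort by position and accumulate weight:
  km 3 (Westmoor, w=60) → cum 60
  km 4 (Hillcrest, w=100) → cum 160
  km 8 (Southcross, w=3) → cum 163
  km 14 (Midtown, w=50) → cum 213  ≥ 209 → median here
  km 15 (Eastvale, w=30) → cum 243
  km 16 (Northgate, w=100) → cum 343
  km 23 (Lakeside, w=75) → cum 418
Optimal location: km 14.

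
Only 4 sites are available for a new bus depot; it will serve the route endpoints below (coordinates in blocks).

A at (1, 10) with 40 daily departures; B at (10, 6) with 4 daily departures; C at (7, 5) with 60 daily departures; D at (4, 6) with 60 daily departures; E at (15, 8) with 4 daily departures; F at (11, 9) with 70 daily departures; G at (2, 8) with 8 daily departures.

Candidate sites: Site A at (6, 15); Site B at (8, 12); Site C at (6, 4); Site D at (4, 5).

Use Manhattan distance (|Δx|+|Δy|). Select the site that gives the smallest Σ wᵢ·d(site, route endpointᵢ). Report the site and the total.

Site D, total 1454 blocks

Total weighted distance at each candidate:
  Site A (6, 15): total = 2694
  Site B (8, 12): total = 2016
  Site C (6, 4): total = 1640
  Site D (4, 5): total = 1454
Minimum is at Site D with total 1454 blocks.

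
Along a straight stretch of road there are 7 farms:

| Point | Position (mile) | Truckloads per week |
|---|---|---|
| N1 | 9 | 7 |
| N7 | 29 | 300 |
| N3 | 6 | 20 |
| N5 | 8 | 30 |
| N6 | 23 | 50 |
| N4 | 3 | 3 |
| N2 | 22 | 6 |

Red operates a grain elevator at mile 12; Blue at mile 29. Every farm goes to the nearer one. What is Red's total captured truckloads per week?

60

The indifferent point is the midpoint (12+29)/2 = 20.5; farms left of it (closer to Red at 12) go to Red, those right go to Blue.
  N4 at 3 (w=3) → Red
  N3 at 6 (w=20) → Red
  N5 at 8 (w=30) → Red
  N1 at 9 (w=7) → Red
  N2 at 22 (w=6) → Blue
  N6 at 23 (w=50) → Blue
  N7 at 29 (w=300) → Blue
Red captures 60; Blue captures 356.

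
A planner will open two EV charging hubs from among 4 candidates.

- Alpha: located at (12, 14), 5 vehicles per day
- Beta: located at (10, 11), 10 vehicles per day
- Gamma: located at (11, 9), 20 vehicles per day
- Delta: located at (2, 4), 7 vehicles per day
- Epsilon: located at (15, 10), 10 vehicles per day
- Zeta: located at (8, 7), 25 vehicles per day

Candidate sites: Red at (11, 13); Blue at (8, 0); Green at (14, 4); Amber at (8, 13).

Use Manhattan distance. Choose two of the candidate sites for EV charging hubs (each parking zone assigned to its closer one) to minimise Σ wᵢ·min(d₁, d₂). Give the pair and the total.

Evaluate every pair (each demand assigned to the nearer of the two):
  {Red, Blue}: total = 435
  {Red, Amber}: total = 445
  {Red, Green}: total = 499
  {Green, Amber}: total = 509
  {Blue, Amber}: total = 525
  {Blue, Green}: total = 645
Best pair: {Red, Blue} with total 435.

{Red, Blue}, total 435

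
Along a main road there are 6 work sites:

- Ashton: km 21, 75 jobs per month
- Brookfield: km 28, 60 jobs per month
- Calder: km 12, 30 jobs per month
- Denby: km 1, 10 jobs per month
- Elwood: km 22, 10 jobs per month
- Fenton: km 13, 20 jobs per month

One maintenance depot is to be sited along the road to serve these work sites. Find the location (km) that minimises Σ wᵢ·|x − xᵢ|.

x = 21

For a sum of weighted absolute distances on a line, the optimum is the weighted median (not the mean). Total weight W = 205; half-weight = 102.5.
Sort by position and accumulate weight:
  km 1 (Denby, w=10) → cum 10
  km 12 (Calder, w=30) → cum 40
  km 13 (Fenton, w=20) → cum 60
  km 21 (Ashton, w=75) → cum 135  ≥ 102.5 → median here
  km 22 (Elwood, w=10) → cum 145
  km 28 (Brookfield, w=60) → cum 205
Optimal location: km 21.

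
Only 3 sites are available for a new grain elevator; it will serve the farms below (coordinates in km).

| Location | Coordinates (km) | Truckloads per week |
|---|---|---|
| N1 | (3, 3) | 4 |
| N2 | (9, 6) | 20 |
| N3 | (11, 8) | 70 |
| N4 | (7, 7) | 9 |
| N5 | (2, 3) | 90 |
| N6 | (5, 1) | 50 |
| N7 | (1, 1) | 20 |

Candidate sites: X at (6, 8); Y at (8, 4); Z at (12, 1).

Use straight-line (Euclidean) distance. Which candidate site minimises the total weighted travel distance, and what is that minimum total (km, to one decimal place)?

Total weighted distance at each candidate:
  X (6, 8): total = 1560.0
  Y (8, 4): total = 1355.5
  Z (12, 1): total = 2206.6
Minimum is at Y with total 1355.5 km.

Y, total 1355.5 km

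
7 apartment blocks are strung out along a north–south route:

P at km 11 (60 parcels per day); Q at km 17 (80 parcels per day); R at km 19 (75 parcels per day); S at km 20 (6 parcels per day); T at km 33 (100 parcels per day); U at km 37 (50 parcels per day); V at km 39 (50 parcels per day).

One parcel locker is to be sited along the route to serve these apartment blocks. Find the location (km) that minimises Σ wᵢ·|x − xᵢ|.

x = 19

For a sum of weighted absolute distances on a line, the optimum is the weighted median (not the mean). Total weight W = 421; half-weight = 210.5.
Sort by position and accumulate weight:
  km 11 (P, w=60) → cum 60
  km 17 (Q, w=80) → cum 140
  km 19 (R, w=75) → cum 215  ≥ 210.5 → median here
  km 20 (S, w=6) → cum 221
  km 33 (T, w=100) → cum 321
  km 37 (U, w=50) → cum 371
  km 39 (V, w=50) → cum 421
Optimal location: km 19.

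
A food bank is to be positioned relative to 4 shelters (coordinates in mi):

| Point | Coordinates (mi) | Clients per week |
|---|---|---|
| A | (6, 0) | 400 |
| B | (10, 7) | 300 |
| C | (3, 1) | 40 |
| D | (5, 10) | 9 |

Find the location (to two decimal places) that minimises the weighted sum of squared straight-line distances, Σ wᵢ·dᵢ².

(7.43, 2.98)

The minimiser of Σwᵢ‖p−pᵢ‖² is the weighted centroid p* = (Σwᵢpᵢ)/(Σwᵢ).
Σwᵢ = 749.
Σwᵢxᵢ = 400·6 + 300·10 + 40·3 + 9·5 = 5565.
Σwᵢyᵢ = 400·0 + 300·7 + 40·1 + 9·10 = 2230.
x* = 5565/749 = 7.43, y* = 2230/749 = 2.98.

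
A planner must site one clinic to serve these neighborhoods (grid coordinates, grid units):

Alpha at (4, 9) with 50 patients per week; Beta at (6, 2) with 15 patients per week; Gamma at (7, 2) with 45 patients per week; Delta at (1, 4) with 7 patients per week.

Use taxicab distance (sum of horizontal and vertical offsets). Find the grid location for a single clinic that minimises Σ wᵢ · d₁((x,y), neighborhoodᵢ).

(6, 2)

Manhattan distance separates: Σwᵢ(|x−xᵢ|+|y−yᵢ|) = Σwᵢ|x−xᵢ| + Σwᵢ|y−yᵢ|, so x and y are optimised independently as 1-D weighted medians.
Total weight W = 117; half = 58.5.
x-coordinate, sorted with cumulative weight:
  x=1 (Delta, w=7) cum 7
  x=4 (Alpha, w=50) cum 57
  x=6 (Beta, w=15) cum 72  ← median
  x=7 (Gamma, w=45) cum 117
⇒ x* = 6
y-coordinate, sorted with cumulative weight:
  y=2 (Beta, w=15) cum 15
  y=2 (Gamma, w=45) cum 60  ← median
  y=4 (Delta, w=7) cum 67
  y=9 (Alpha, w=50) cum 117
⇒ y* = 2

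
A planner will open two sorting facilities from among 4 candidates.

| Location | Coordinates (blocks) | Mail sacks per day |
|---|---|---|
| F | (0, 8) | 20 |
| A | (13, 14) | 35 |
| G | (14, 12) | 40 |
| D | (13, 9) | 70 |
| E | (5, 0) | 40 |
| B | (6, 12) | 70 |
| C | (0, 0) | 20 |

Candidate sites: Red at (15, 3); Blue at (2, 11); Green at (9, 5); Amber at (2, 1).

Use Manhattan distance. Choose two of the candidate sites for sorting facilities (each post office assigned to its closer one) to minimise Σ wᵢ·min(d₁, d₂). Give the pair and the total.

{Blue, Green}, total 2565

Evaluate every pair (each demand assigned to the nearer of the two):
  {Blue, Green}: total = 2565
  {Blue, Amber}: total = 2590
  {Green, Amber}: total = 2595
  {Red, Blue}: total = 2645
  {Red, Amber}: total = 2865
  {Red, Green}: total = 2995
Best pair: {Blue, Green} with total 2565.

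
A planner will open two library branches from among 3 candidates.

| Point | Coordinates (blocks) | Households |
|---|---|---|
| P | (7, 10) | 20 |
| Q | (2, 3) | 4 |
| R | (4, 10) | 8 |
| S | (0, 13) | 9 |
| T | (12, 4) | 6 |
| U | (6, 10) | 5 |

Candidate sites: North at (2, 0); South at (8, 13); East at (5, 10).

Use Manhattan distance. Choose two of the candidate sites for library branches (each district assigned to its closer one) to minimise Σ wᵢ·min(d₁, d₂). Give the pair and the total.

{North, East}, total 215

Evaluate every pair (each demand assigned to the nearer of the two):
  {North, East}: total = 215
  {South, East}: total = 243
  {North, South}: total = 323
Best pair: {North, East} with total 215.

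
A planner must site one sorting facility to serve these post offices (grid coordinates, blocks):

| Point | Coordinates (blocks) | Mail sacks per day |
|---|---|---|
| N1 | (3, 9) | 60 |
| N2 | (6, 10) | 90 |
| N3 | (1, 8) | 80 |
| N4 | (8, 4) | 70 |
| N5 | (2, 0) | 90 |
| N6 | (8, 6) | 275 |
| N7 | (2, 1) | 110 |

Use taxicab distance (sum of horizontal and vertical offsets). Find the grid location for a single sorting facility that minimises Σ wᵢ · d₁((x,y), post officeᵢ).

Manhattan distance separates: Σwᵢ(|x−xᵢ|+|y−yᵢ|) = Σwᵢ|x−xᵢ| + Σwᵢ|y−yᵢ|, so x and y are optimised independently as 1-D weighted medians.
Total weight W = 775; half = 387.5.
x-coordinate, sorted with cumulative weight:
  x=1 (N3, w=80) cum 80
  x=2 (N5, w=90) cum 170
  x=2 (N7, w=110) cum 280
  x=3 (N1, w=60) cum 340
  x=6 (N2, w=90) cum 430  ← median
  x=8 (N4, w=70) cum 500
  x=8 (N6, w=275) cum 775
⇒ x* = 6
y-coordinate, sorted with cumulative weight:
  y=0 (N5, w=90) cum 90
  y=1 (N7, w=110) cum 200
  y=4 (N4, w=70) cum 270
  y=6 (N6, w=275) cum 545  ← median
  y=8 (N3, w=80) cum 625
  y=9 (N1, w=60) cum 685
  y=10 (N2, w=90) cum 775
⇒ y* = 6

(6, 6)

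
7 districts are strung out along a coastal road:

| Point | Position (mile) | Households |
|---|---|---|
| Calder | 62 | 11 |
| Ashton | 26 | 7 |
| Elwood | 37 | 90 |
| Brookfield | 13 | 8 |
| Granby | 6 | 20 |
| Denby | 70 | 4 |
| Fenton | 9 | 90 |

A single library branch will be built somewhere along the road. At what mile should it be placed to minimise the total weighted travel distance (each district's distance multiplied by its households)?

x = 13

For a sum of weighted absolute distances on a line, the optimum is the weighted median (not the mean). Total weight W = 230; half-weight = 115.
Sort by position and accumulate weight:
  mile 6 (Granby, w=20) → cum 20
  mile 9 (Fenton, w=90) → cum 110
  mile 13 (Brookfield, w=8) → cum 118  ≥ 115 → median here
  mile 26 (Ashton, w=7) → cum 125
  mile 37 (Elwood, w=90) → cum 215
  mile 62 (Calder, w=11) → cum 226
  mile 70 (Denby, w=4) → cum 230
Optimal location: mile 13.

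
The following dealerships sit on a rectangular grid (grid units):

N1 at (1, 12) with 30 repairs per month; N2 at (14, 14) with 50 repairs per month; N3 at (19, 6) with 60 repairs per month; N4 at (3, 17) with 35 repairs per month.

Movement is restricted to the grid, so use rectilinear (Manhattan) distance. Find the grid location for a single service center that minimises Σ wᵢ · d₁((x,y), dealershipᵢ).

Manhattan distance separates: Σwᵢ(|x−xᵢ|+|y−yᵢ|) = Σwᵢ|x−xᵢ| + Σwᵢ|y−yᵢ|, so x and y are optimised independently as 1-D weighted medians.
Total weight W = 175; half = 87.5.
x-coordinate, sorted with cumulative weight:
  x=1 (N1, w=30) cum 30
  x=3 (N4, w=35) cum 65
  x=14 (N2, w=50) cum 115  ← median
  x=19 (N3, w=60) cum 175
⇒ x* = 14
y-coordinate, sorted with cumulative weight:
  y=6 (N3, w=60) cum 60
  y=12 (N1, w=30) cum 90  ← median
  y=14 (N2, w=50) cum 140
  y=17 (N4, w=35) cum 175
⇒ y* = 12

(14, 12)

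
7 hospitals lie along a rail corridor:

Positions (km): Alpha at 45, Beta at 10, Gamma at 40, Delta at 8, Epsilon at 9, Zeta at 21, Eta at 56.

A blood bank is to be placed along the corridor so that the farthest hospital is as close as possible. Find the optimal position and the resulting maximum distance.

The 1-center on a line is the midpoint of the two extreme points: leftmost at 8, rightmost at 56.
Optimal location = (8 + 56)/2 = 32; maximum distance = (56 − 8)/2 = 24.

location 32, max distance 24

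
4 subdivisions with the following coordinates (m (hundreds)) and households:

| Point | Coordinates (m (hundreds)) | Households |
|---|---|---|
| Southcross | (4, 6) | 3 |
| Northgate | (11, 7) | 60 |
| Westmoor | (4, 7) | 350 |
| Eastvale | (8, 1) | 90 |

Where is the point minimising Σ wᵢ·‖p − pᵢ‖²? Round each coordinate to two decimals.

The minimiser of Σwᵢ‖p−pᵢ‖² is the weighted centroid p* = (Σwᵢpᵢ)/(Σwᵢ).
Σwᵢ = 503.
Σwᵢxᵢ = 3·4 + 60·11 + 350·4 + 90·8 = 2792.
Σwᵢyᵢ = 3·6 + 60·7 + 350·7 + 90·1 = 2978.
x* = 2792/503 = 5.55, y* = 2978/503 = 5.92.

(5.55, 5.92)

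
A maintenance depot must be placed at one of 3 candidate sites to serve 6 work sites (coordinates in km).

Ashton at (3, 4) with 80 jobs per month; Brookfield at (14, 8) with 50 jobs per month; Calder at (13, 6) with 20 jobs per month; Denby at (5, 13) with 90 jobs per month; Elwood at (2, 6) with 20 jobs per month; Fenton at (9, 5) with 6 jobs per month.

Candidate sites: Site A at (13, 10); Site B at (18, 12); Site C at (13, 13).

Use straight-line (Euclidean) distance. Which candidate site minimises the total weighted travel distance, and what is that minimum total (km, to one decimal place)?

Site A, total 2166.2 km

Total weighted distance at each candidate:
  Site A (13, 10): total = 2166.2
  Site B (18, 12): total = 3382.7
  Site C (13, 13): total = 2505.7
Minimum is at Site A with total 2166.2 km.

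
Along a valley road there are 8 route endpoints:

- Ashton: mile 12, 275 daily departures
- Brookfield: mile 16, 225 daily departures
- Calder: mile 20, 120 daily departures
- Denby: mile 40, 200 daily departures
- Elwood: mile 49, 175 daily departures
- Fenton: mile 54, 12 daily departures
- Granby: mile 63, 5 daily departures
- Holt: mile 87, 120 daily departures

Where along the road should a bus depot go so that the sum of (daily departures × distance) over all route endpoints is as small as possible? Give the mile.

x = 20

For a sum of weighted absolute distances on a line, the optimum is the weighted median (not the mean). Total weight W = 1132; half-weight = 566.
Sort by position and accumulate weight:
  mile 12 (Ashton, w=275) → cum 275
  mile 16 (Brookfield, w=225) → cum 500
  mile 20 (Calder, w=120) → cum 620  ≥ 566 → median here
  mile 40 (Denby, w=200) → cum 820
  mile 49 (Elwood, w=175) → cum 995
  mile 54 (Fenton, w=12) → cum 1007
  mile 63 (Granby, w=5) → cum 1012
  mile 87 (Holt, w=120) → cum 1132
Optimal location: mile 20.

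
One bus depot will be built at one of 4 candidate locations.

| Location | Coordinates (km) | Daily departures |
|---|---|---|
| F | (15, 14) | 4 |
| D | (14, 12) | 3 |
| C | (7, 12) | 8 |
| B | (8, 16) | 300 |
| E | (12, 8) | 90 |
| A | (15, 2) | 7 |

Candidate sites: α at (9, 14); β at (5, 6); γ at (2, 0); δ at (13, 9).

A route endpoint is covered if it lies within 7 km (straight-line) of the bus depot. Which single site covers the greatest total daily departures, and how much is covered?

α, covering 405

Coverage radius r = 7 km; a point is covered iff (Δx)²+(Δy)² ≤ 7² = 49.
  α (9, 14): covers {F, D, C, B, E} → 405
  β (5, 6): covers {C} → 8
  γ (2, 0): covers {none} → 0
  δ (13, 9): covers {F, D, C, E} → 105
Maximum coverage at α: 405 daily departures.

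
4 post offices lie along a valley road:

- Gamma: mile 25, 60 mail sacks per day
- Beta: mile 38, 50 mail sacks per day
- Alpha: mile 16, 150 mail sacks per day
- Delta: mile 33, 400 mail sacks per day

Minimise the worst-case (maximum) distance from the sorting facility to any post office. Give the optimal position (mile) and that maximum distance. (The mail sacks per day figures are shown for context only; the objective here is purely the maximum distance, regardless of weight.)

The 1-center on a line is the midpoint of the two extreme points: leftmost at 16, rightmost at 38.
Optimal location = (16 + 38)/2 = 27; maximum distance = (38 − 16)/2 = 11.

location 27, max distance 11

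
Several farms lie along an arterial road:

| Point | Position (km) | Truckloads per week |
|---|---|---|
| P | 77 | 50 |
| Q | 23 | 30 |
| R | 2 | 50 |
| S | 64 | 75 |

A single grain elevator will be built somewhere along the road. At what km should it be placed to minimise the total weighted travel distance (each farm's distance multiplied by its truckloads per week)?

For a sum of weighted absolute distances on a line, the optimum is the weighted median (not the mean). Total weight W = 205; half-weight = 102.5.
Sort by position and accumulate weight:
  km 2 (R, w=50) → cum 50
  km 23 (Q, w=30) → cum 80
  km 64 (S, w=75) → cum 155  ≥ 102.5 → median here
  km 77 (P, w=50) → cum 205
Optimal location: km 64.

x = 64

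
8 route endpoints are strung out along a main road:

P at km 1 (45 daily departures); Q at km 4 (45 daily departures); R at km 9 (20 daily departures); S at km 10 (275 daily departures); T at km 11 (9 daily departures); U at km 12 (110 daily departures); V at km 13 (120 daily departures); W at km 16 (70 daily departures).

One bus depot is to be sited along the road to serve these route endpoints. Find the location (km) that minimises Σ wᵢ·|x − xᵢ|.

x = 10

For a sum of weighted absolute distances on a line, the optimum is the weighted median (not the mean). Total weight W = 694; half-weight = 347.
Sort by position and accumulate weight:
  km 1 (P, w=45) → cum 45
  km 4 (Q, w=45) → cum 90
  km 9 (R, w=20) → cum 110
  km 10 (S, w=275) → cum 385  ≥ 347 → median here
  km 11 (T, w=9) → cum 394
  km 12 (U, w=110) → cum 504
  km 13 (V, w=120) → cum 624
  km 16 (W, w=70) → cum 694
Optimal location: km 10.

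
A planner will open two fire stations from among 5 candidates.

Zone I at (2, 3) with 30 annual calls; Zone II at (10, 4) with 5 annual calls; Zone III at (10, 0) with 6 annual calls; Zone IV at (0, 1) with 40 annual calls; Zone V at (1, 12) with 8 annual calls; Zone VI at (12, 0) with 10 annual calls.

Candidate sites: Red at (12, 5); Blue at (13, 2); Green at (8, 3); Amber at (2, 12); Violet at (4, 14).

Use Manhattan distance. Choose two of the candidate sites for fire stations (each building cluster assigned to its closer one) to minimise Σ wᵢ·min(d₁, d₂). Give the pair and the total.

Evaluate every pair (each demand assigned to the nearer of the two):
  {Green, Amber}: total = 703
  {Green, Violet}: total = 735
  {Blue, Green}: total = 783
  {Red, Green}: total = 803
  {Blue, Amber}: total = 883
  {Red, Amber}: total = 905
  {Blue, Violet}: total = 1045
  {Red, Blue}: total = 1139
  {Red, Violet}: total = 1147
  {Amber, Violet}: total = 1218
Best pair: {Green, Amber} with total 703.

{Green, Amber}, total 703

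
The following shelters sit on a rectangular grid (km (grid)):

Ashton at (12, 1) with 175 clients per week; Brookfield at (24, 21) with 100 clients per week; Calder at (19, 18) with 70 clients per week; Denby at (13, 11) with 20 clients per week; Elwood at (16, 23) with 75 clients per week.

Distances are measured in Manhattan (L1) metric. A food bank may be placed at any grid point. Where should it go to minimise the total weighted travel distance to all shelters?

(16, 18)

Manhattan distance separates: Σwᵢ(|x−xᵢ|+|y−yᵢ|) = Σwᵢ|x−xᵢ| + Σwᵢ|y−yᵢ|, so x and y are optimised independently as 1-D weighted medians.
Total weight W = 440; half = 220.
x-coordinate, sorted with cumulative weight:
  x=12 (Ashton, w=175) cum 175
  x=13 (Denby, w=20) cum 195
  x=16 (Elwood, w=75) cum 270  ← median
  x=19 (Calder, w=70) cum 340
  x=24 (Brookfield, w=100) cum 440
⇒ x* = 16
y-coordinate, sorted with cumulative weight:
  y=1 (Ashton, w=175) cum 175
  y=11 (Denby, w=20) cum 195
  y=18 (Calder, w=70) cum 265  ← median
  y=21 (Brookfield, w=100) cum 365
  y=23 (Elwood, w=75) cum 440
⇒ y* = 18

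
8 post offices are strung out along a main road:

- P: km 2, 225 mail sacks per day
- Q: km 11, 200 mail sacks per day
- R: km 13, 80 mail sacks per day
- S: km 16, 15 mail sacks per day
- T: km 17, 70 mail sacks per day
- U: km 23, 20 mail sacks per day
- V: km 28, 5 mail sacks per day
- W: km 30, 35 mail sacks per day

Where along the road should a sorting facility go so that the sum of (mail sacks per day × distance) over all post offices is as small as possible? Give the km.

x = 11

For a sum of weighted absolute distances on a line, the optimum is the weighted median (not the mean). Total weight W = 650; half-weight = 325.
Sort by position and accumulate weight:
  km 2 (P, w=225) → cum 225
  km 11 (Q, w=200) → cum 425  ≥ 325 → median here
  km 13 (R, w=80) → cum 505
  km 16 (S, w=15) → cum 520
  km 17 (T, w=70) → cum 590
  km 23 (U, w=20) → cum 610
  km 28 (V, w=5) → cum 615
  km 30 (W, w=35) → cum 650
Optimal location: km 11.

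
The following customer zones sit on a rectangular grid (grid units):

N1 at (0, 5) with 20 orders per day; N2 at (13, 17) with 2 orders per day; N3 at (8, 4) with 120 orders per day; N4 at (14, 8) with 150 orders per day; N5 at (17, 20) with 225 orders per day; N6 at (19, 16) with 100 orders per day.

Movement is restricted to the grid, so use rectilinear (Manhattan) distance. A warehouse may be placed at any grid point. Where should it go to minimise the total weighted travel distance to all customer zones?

Manhattan distance separates: Σwᵢ(|x−xᵢ|+|y−yᵢ|) = Σwᵢ|x−xᵢ| + Σwᵢ|y−yᵢ|, so x and y are optimised independently as 1-D weighted medians.
Total weight W = 617; half = 308.5.
x-coordinate, sorted with cumulative weight:
  x=0 (N1, w=20) cum 20
  x=8 (N3, w=120) cum 140
  x=13 (N2, w=2) cum 142
  x=14 (N4, w=150) cum 292
  x=17 (N5, w=225) cum 517  ← median
  x=19 (N6, w=100) cum 617
⇒ x* = 17
y-coordinate, sorted with cumulative weight:
  y=4 (N3, w=120) cum 120
  y=5 (N1, w=20) cum 140
  y=8 (N4, w=150) cum 290
  y=16 (N6, w=100) cum 390  ← median
  y=17 (N2, w=2) cum 392
  y=20 (N5, w=225) cum 617
⇒ y* = 16

(17, 16)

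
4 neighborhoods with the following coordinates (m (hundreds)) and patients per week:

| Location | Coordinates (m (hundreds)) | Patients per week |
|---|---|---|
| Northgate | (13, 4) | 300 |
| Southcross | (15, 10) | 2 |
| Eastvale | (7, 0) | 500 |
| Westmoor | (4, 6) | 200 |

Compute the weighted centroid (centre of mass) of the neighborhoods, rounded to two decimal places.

(8.21, 2.42)

The minimiser of Σwᵢ‖p−pᵢ‖² is the weighted centroid p* = (Σwᵢpᵢ)/(Σwᵢ).
Σwᵢ = 1002.
Σwᵢxᵢ = 300·13 + 2·15 + 500·7 + 200·4 = 8230.
Σwᵢyᵢ = 300·4 + 2·10 + 500·0 + 200·6 = 2420.
x* = 8230/1002 = 8.21, y* = 2420/1002 = 2.42.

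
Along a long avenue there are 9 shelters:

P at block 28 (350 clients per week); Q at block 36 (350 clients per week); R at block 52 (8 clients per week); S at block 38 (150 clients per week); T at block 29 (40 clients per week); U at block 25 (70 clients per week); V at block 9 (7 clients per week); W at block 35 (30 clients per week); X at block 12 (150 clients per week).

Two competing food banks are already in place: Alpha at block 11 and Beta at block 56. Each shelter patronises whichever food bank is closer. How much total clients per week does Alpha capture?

617

The indifferent point is the midpoint (11+56)/2 = 33.5; shelters left of it (closer to Alpha at 11) go to Alpha, those right go to Beta.
  V at 9 (w=7) → Alpha
  X at 12 (w=150) → Alpha
  U at 25 (w=70) → Alpha
  P at 28 (w=350) → Alpha
  T at 29 (w=40) → Alpha
  W at 35 (w=30) → Beta
  Q at 36 (w=350) → Beta
  S at 38 (w=150) → Beta
  R at 52 (w=8) → Beta
Alpha captures 617; Beta captures 538.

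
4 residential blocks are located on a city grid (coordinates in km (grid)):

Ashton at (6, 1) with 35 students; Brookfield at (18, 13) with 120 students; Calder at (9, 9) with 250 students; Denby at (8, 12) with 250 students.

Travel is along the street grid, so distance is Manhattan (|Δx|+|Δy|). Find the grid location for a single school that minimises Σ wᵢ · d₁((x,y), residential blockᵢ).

Manhattan distance separates: Σwᵢ(|x−xᵢ|+|y−yᵢ|) = Σwᵢ|x−xᵢ| + Σwᵢ|y−yᵢ|, so x and y are optimised independently as 1-D weighted medians.
Total weight W = 655; half = 327.5.
x-coordinate, sorted with cumulative weight:
  x=6 (Ashton, w=35) cum 35
  x=8 (Denby, w=250) cum 285
  x=9 (Calder, w=250) cum 535  ← median
  x=18 (Brookfield, w=120) cum 655
⇒ x* = 9
y-coordinate, sorted with cumulative weight:
  y=1 (Ashton, w=35) cum 35
  y=9 (Calder, w=250) cum 285
  y=12 (Denby, w=250) cum 535  ← median
  y=13 (Brookfield, w=120) cum 655
⇒ y* = 12

(9, 12)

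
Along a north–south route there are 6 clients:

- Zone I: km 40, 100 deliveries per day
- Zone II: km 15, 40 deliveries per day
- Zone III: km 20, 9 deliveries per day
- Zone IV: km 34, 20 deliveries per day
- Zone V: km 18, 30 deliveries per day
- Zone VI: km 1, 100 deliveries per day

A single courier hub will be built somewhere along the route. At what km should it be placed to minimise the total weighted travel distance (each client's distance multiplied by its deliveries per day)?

x = 18

For a sum of weighted absolute distances on a line, the optimum is the weighted median (not the mean). Total weight W = 299; half-weight = 149.5.
Sort by position and accumulate weight:
  km 1 (Zone VI, w=100) → cum 100
  km 15 (Zone II, w=40) → cum 140
  km 18 (Zone V, w=30) → cum 170  ≥ 149.5 → median here
  km 20 (Zone III, w=9) → cum 179
  km 34 (Zone IV, w=20) → cum 199
  km 40 (Zone I, w=100) → cum 299
Optimal location: km 18.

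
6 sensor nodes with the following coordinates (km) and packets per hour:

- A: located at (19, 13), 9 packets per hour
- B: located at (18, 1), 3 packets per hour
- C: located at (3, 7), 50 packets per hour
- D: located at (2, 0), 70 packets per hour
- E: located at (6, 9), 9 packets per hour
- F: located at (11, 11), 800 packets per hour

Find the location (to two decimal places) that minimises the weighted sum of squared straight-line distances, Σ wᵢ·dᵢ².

(9.96, 9.94)

The minimiser of Σwᵢ‖p−pᵢ‖² is the weighted centroid p* = (Σwᵢpᵢ)/(Σwᵢ).
Σwᵢ = 941.
Σwᵢxᵢ = 9·19 + 3·18 + 50·3 + 70·2 + 9·6 + 800·11 = 9369.
Σwᵢyᵢ = 9·13 + 3·1 + 50·7 + 70·0 + 9·9 + 800·11 = 9351.
x* = 9369/941 = 9.96, y* = 9351/941 = 9.94.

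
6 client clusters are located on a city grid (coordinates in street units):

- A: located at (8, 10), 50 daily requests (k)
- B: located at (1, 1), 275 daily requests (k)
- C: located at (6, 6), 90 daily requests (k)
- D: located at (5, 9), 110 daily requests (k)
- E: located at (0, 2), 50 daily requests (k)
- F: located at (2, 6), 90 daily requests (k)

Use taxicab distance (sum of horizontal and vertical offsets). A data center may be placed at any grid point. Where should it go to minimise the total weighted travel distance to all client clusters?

(2, 6)

Manhattan distance separates: Σwᵢ(|x−xᵢ|+|y−yᵢ|) = Σwᵢ|x−xᵢ| + Σwᵢ|y−yᵢ|, so x and y are optimised independently as 1-D weighted medians.
Total weight W = 665; half = 332.5.
x-coordinate, sorted with cumulative weight:
  x=0 (E, w=50) cum 50
  x=1 (B, w=275) cum 325
  x=2 (F, w=90) cum 415  ← median
  x=5 (D, w=110) cum 525
  x=6 (C, w=90) cum 615
  x=8 (A, w=50) cum 665
⇒ x* = 2
y-coordinate, sorted with cumulative weight:
  y=1 (B, w=275) cum 275
  y=2 (E, w=50) cum 325
  y=6 (C, w=90) cum 415  ← median
  y=6 (F, w=90) cum 505
  y=9 (D, w=110) cum 615
  y=10 (A, w=50) cum 665
⇒ y* = 6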